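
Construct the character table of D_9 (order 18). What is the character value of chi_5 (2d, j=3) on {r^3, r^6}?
Conjugacy classes: {e} of size 1, {r^1, r^8} of size 2, {r^2, r^7} of size 2, {r^3, r^6} of size 2, {r^4, r^5} of size 2, {s, sr, ..., sr^8} of size 9.
Character table:
  irrep \ class              {e} (size 1)  {r^1, r^8} (size 2)  {r^2, r^7} (size 2)  {r^3, r^6} (size 2)  {r^4, r^5} (size 2)  {s, sr, ..., sr^8} (size 9)
  chi_1 (triv)               1             1                    1                    1                    1                    1                          
  chi_2 (sign: r->1, s->-1)  1             1                    1                    1                    1                    -1                         
  chi_3 (2d, j=1)            2             2*cos(2*pi/9)        2*cos(4*pi/9)        -1                   -2*cos(pi/9)         0                          
  chi_4 (2d, j=2)            2             2*cos(4*pi/9)        -2*cos(pi/9)         -1                   2*cos(2*pi/9)        0                          
  chi_5 (2d, j=3)            2             -1                   -1                   2                    -1                   0                          
  chi_6 (2d, j=4)            2             -2*cos(pi/9)         2*cos(2*pi/9)        -1                   2*cos(4*pi/9)        0                          

Spot check: chi_5 (2d, j=3) on {r^3, r^6} = 2.

D_9 has order 2*9 = 18 with 6 conjugacy classes, hence 6 irreducibles. Sum of squared dims 1 + 1 + 4 + 4 + 4 + 4 = 18 = |G|. Linear characters come from the abelianisation; the 2-dimensional irreps have character r^k -> 2*cos(2*pi*j*k/9), reflections -> 0.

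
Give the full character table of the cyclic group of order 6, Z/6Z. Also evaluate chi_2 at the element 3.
Character table of Z/6Z (irreps indexed chi_0,...,chi_5 with chi_k(m) = zeta_6^(k*m), zeta_6 = exp(2*pi*i/6)):
  irrep \ class  {0} (size 1)  {1} (size 1)    {2} (size 1)    {3} (size 1)  {4} (size 1)    {5} (size 1)  
  chi_0          1             1               1               1             1               1             
  chi_1          1             exp(I*pi/3)     exp(2*I*pi/3)   -1            exp(-2*I*pi/3)  exp(-I*pi/3)  
  chi_2          1             exp(2*I*pi/3)   exp(-2*I*pi/3)  1             exp(2*I*pi/3)   exp(-2*I*pi/3)
  chi_3          1             -1              1               -1            1               -1            
  chi_4          1             exp(-2*I*pi/3)  exp(2*I*pi/3)   1             exp(-2*I*pi/3)  exp(2*I*pi/3) 
  chi_5          1             exp(-I*pi/3)    exp(-2*I*pi/3)  -1            exp(2*I*pi/3)   exp(I*pi/3)   

Spot check: chi_2(3) = zeta_6^(2*3) = zeta_6^6 = 1.

Reasoning: Z/6Z is abelian, so all 6 irreducible complex representations are 1-dimensional. They are given by chi_k(m) = zeta_6^(k*m) for k = 0,...,5. Row orthogonality: sum_m chi_k(m) conj(chi_l(m)) = 6 * [k = l].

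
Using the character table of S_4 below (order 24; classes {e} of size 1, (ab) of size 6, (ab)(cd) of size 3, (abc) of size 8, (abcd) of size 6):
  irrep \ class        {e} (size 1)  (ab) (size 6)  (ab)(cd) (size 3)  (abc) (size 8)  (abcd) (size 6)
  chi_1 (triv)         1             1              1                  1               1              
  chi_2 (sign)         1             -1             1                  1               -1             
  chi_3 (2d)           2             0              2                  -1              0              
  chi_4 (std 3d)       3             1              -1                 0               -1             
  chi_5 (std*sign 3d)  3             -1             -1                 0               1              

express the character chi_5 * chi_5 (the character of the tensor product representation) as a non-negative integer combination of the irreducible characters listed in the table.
chi_5 tensor chi_5 = chi_1 + chi_3 + chi_4 + chi_5 (all other irreducibles have multiplicity 0).

Details: The character of a tensor product is the pointwise product (chi_5 * chi_5)(C) = chi_5(C) * chi_5(C):
  {e}: (3)*(3), (ab): (-1)*(-1), (ab)(cd): (-1)*(-1), (abc): (0)*(0), (abcd): (1)*(1)
so (chi_5 * chi_5) takes values
  {e} -> 9, (ab) -> 1, (ab)(cd) -> 1, (abc) -> 0, (abcd) -> 1.
Now take the inner product of this character with each irreducible chi from the table, <chi_5*chi_5, chi> = (1/24) sum_C |C| (chi_5*chi_5)(C) conj(chi(C)):
  <chi_5*chi_5, chi_1> = (1/24)[1*(9)*conj(1) + 6*(1)*conj(1) + 3*(1)*conj(1) + 8*(0)*conj(1) + 6*(1)*conj(1)]
      = (1/24)[(9) + (6) + (3) + (0) + (6)] = 24/24 = 1
  <chi_5*chi_5, chi_2> = (1/24)[1*(9)*conj(1) + 6*(1)*conj(-1) + 3*(1)*conj(1) + 8*(0)*conj(1) + 6*(1)*conj(-1)]
      = (1/24)[(9) + (-6) + (3) + (0) + (-6)] = 0/24 = 0
  <chi_5*chi_5, chi_3> = (1/24)[1*(9)*conj(2) + 6*(1)*conj(0) + 3*(1)*conj(2) + 8*(0)*conj(-1) + 6*(1)*conj(0)]
      = (1/24)[(18) + (0) + (6) + (0) + (0)] = 24/24 = 1
  <chi_5*chi_5, chi_4> = (1/24)[1*(9)*conj(3) + 6*(1)*conj(1) + 3*(1)*conj(-1) + 8*(0)*conj(0) + 6*(1)*conj(-1)]
      = (1/24)[(27) + (6) + (-3) + (0) + (-6)] = 24/24 = 1
  <chi_5*chi_5, chi_5> = (1/24)[1*(9)*conj(3) + 6*(1)*conj(-1) + 3*(1)*conj(-1) + 8*(0)*conj(0) + 6*(1)*conj(1)]
      = (1/24)[(27) + (-6) + (-3) + (0) + (6)] = 24/24 = 1
Hence the multiplicities are chi_1: 1, chi_3: 1, chi_4: 1, chi_5: 1. Dimension check: dim(chi_5)*dim(chi_5) = 3*3 = 9 and sum (mult * dim) = 1*1 + 1*2 + 1*3 + 1*3 = 9.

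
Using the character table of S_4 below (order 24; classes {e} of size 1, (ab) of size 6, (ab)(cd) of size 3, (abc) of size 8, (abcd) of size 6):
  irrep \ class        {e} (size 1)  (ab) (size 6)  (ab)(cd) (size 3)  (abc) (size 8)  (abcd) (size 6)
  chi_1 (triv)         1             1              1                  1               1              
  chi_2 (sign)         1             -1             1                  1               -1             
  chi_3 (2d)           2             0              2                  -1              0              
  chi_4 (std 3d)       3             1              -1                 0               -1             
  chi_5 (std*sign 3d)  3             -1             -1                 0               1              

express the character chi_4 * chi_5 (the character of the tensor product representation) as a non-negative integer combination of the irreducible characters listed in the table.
chi_4 tensor chi_5 = chi_2 + chi_3 + chi_4 + chi_5 (all other irreducibles have multiplicity 0).

Details: The character of a tensor product is the pointwise product (chi_4 * chi_5)(C) = chi_4(C) * chi_5(C):
  {e}: (3)*(3), (ab): (1)*(-1), (ab)(cd): (-1)*(-1), (abc): (0)*(0), (abcd): (-1)*(1)
so (chi_4 * chi_5) takes values
  {e} -> 9, (ab) -> -1, (ab)(cd) -> 1, (abc) -> 0, (abcd) -> -1.
Now take the inner product of this character with each irreducible chi from the table, <chi_4*chi_5, chi> = (1/24) sum_C |C| (chi_4*chi_5)(C) conj(chi(C)):
  <chi_4*chi_5, chi_1> = (1/24)[1*(9)*conj(1) + 6*(-1)*conj(1) + 3*(1)*conj(1) + 8*(0)*conj(1) + 6*(-1)*conj(1)]
      = (1/24)[(9) + (-6) + (3) + (0) + (-6)] = 0/24 = 0
  <chi_4*chi_5, chi_2> = (1/24)[1*(9)*conj(1) + 6*(-1)*conj(-1) + 3*(1)*conj(1) + 8*(0)*conj(1) + 6*(-1)*conj(-1)]
      = (1/24)[(9) + (6) + (3) + (0) + (6)] = 24/24 = 1
  <chi_4*chi_5, chi_3> = (1/24)[1*(9)*conj(2) + 6*(-1)*conj(0) + 3*(1)*conj(2) + 8*(0)*conj(-1) + 6*(-1)*conj(0)]
      = (1/24)[(18) + (0) + (6) + (0) + (0)] = 24/24 = 1
  <chi_4*chi_5, chi_4> = (1/24)[1*(9)*conj(3) + 6*(-1)*conj(1) + 3*(1)*conj(-1) + 8*(0)*conj(0) + 6*(-1)*conj(-1)]
      = (1/24)[(27) + (-6) + (-3) + (0) + (6)] = 24/24 = 1
  <chi_4*chi_5, chi_5> = (1/24)[1*(9)*conj(3) + 6*(-1)*conj(-1) + 3*(1)*conj(-1) + 8*(0)*conj(0) + 6*(-1)*conj(1)]
      = (1/24)[(27) + (6) + (-3) + (0) + (-6)] = 24/24 = 1
Hence the multiplicities are chi_2: 1, chi_3: 1, chi_4: 1, chi_5: 1. Dimension check: dim(chi_4)*dim(chi_5) = 3*3 = 9 and sum (mult * dim) = 1*1 + 1*2 + 1*3 + 1*3 = 9.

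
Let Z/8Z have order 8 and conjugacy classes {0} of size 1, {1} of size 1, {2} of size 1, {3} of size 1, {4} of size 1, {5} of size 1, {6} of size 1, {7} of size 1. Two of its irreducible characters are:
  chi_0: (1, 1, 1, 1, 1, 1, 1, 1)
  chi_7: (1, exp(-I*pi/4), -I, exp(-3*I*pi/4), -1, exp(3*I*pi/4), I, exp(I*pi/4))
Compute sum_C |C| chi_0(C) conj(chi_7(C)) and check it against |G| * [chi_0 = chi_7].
Sum = 0; so <chi_0, chi_7> = 0 (distinct irreducibles are orthogonal).

Justification: Compute term by term over conjugacy classes (|C| * chi_0(C) * conj(chi_7(C))):
  1*(1)*conj(1) + 1*(1)*conj(exp(-I*pi/4)) + 1*(1)*conj(-I) + 1*(1)*conj(exp(-3*I*pi/4)) + 1*(1)*conj(-1) + 1*(1)*conj(exp(3*I*pi/4)) + 1*(1)*conj(I) + 1*(1)*conj(exp(I*pi/4))
  = (1) + (exp(I*pi/4)) + (I) + (exp(3*I*pi/4)) + (-1) + (exp(-3*I*pi/4)) + (-I) + (exp(-I*pi/4))
  = 0.
(Exp terms are combined using exp(i*s)*conj(exp(i*t)) = exp(i*(s-t)), and sums of them are collapsed using the identity that for every m > 1 the m distinct m-th roots of unity sum to 0, e.g. 1 + exp(2*I*pi/3) + exp(-2*I*pi/3) = 0.)
Dividing by |G| = 8 gives 0/8 = 0, matching the row-orthogonality relation <chi_0, chi_7> = [chi_0 = chi_7].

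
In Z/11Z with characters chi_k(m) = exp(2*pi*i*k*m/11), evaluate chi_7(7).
chi_7(7) = zeta_11^49 = exp(10*I*pi/11)

Details: chi_7(7) = zeta_11^(7*7) = zeta_11^49. Since zeta_11^11 = 1, this equals zeta_11^5 = exp(2*pi*i*5/11) = exp(10*I*pi/11).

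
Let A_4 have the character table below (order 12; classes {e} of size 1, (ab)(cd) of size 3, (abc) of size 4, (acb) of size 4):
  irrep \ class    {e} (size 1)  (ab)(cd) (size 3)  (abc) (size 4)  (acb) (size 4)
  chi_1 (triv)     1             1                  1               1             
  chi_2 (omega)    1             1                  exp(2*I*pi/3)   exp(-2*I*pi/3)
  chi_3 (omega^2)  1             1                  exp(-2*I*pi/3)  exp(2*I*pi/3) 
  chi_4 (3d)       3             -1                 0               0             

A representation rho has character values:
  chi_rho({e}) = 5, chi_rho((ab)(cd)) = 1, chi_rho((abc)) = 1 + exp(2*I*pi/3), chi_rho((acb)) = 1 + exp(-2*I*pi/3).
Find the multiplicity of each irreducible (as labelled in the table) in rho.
Multiplicities: chi_1: 1, chi_2: 1, chi_3: 0, chi_4: 1.

Working: Use <chi_rho, chi> = (1/|G|) sum_C |C| * chi_rho(C) * conj(chi(C)) with |G| = 12 for each irreducible chi in the table:
  <chi_rho, chi_1> = (1/12)[1*(5)*conj(1) + 3*(1)*conj(1) + 4*(1 + exp(2*I*pi/3))*conj(1) + 4*(1 + exp(-2*I*pi/3))*conj(1)]
      = (1/12)[(5) + (3) + (4 + 4*exp(2*I*pi/3)) + (4 + 4*exp(-2*I*pi/3))] = 12/12 = 1
  <chi_rho, chi_2> = (1/12)[1*(5)*conj(1) + 3*(1)*conj(1) + 4*(1 + exp(2*I*pi/3))*conj(exp(2*I*pi/3)) + 4*(1 + exp(-2*I*pi/3))*conj(exp(-2*I*pi/3))]
      = (1/12)[(5) + (3) + (4 + 4*exp(-2*I*pi/3)) + (4 + 4*exp(2*I*pi/3))] = 12/12 = 1
  <chi_rho, chi_3> = (1/12)[1*(5)*conj(1) + 3*(1)*conj(1) + 4*(1 + exp(2*I*pi/3))*conj(exp(-2*I*pi/3)) + 4*(1 + exp(-2*I*pi/3))*conj(exp(2*I*pi/3))]
      = (1/12)[(5) + (3) + (-4) + (-4)] = 0/12 = 0
  <chi_rho, chi_4> = (1/12)[1*(5)*conj(3) + 3*(1)*conj(-1) + 4*(1 + exp(2*I*pi/3))*conj(0) + 4*(1 + exp(-2*I*pi/3))*conj(0)]
      = (1/12)[(15) + (-3) + (0) + (0)] = 12/12 = 1
(Exp terms are combined using exp(i*s)*conj(exp(i*t)) = exp(i*(s-t)), and sums of them are collapsed using the identity that for every m > 1 the m distinct m-th roots of unity sum to 0, e.g. 1 + exp(2*I*pi/3) + exp(-2*I*pi/3) = 0.)
Dimension check: dim(rho) = sum (mult * dim) = 1*1 + 1*1 + 0*1 + 1*3 = 5 = chi_rho(e) = 5.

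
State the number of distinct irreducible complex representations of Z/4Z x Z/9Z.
36

Working: The number of irreducible complex representations of a finite group equals its number of conjugacy classes. Z/4Z x Z/9Z is abelian of order 36, so every element is its own conjugacy class: 36 classes, so Z/4Z x Z/9Z (order 36) has exactly 36 irreducible complex representations.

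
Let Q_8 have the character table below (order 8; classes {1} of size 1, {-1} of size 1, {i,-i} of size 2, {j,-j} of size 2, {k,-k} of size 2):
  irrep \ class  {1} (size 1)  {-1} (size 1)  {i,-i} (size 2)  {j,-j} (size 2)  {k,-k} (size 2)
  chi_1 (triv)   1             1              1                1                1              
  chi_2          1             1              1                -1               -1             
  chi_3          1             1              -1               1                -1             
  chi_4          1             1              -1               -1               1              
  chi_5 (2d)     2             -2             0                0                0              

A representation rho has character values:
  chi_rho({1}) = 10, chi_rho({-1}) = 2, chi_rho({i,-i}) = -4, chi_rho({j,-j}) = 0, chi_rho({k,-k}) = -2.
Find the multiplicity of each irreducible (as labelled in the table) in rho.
Multiplicities: chi_1: 0, chi_2: 1, chi_3: 3, chi_4: 2, chi_5: 2.

Solution. Use <chi_rho, chi> = (1/|G|) sum_C |C| * chi_rho(C) * conj(chi(C)) with |G| = 8 for each irreducible chi in the table:
  <chi_rho, chi_1> = (1/8)[1*(10)*conj(1) + 1*(2)*conj(1) + 2*(-4)*conj(1) + 2*(0)*conj(1) + 2*(-2)*conj(1)]
      = (1/8)[(10) + (2) + (-8) + (0) + (-4)] = 0/8 = 0
  <chi_rho, chi_2> = (1/8)[1*(10)*conj(1) + 1*(2)*conj(1) + 2*(-4)*conj(1) + 2*(0)*conj(-1) + 2*(-2)*conj(-1)]
      = (1/8)[(10) + (2) + (-8) + (0) + (4)] = 8/8 = 1
  <chi_rho, chi_3> = (1/8)[1*(10)*conj(1) + 1*(2)*conj(1) + 2*(-4)*conj(-1) + 2*(0)*conj(1) + 2*(-2)*conj(-1)]
      = (1/8)[(10) + (2) + (8) + (0) + (4)] = 24/8 = 3
  <chi_rho, chi_4> = (1/8)[1*(10)*conj(1) + 1*(2)*conj(1) + 2*(-4)*conj(-1) + 2*(0)*conj(-1) + 2*(-2)*conj(1)]
      = (1/8)[(10) + (2) + (8) + (0) + (-4)] = 16/8 = 2
  <chi_rho, chi_5> = (1/8)[1*(10)*conj(2) + 1*(2)*conj(-2) + 2*(-4)*conj(0) + 2*(0)*conj(0) + 2*(-2)*conj(0)]
      = (1/8)[(20) + (-4) + (0) + (0) + (0)] = 16/8 = 2
Dimension check: dim(rho) = sum (mult * dim) = 0*1 + 1*1 + 3*1 + 2*1 + 2*2 = 10 = chi_rho(e) = 10.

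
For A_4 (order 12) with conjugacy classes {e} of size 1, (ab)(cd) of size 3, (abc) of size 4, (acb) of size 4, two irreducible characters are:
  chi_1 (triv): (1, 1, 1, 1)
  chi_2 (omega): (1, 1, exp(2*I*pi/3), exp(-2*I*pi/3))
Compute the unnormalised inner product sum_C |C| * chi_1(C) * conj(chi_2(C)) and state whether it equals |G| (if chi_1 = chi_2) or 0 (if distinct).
Sum = 0; so <chi_1, chi_2> = 0 (distinct irreducibles are orthogonal).

Explanation: Compute term by term over conjugacy classes (|C| * chi_1(C) * conj(chi_2(C))):
  1*(1)*conj(1) + 3*(1)*conj(1) + 4*(1)*conj(exp(2*I*pi/3)) + 4*(1)*conj(exp(-2*I*pi/3))
  = (1) + (3) + (4*exp(-2*I*pi/3)) + (4*exp(2*I*pi/3))
  = 0.
(Exp terms are combined using exp(i*s)*conj(exp(i*t)) = exp(i*(s-t)), and sums of them are collapsed using the identity that for every m > 1 the m distinct m-th roots of unity sum to 0, e.g. 1 + exp(2*I*pi/3) + exp(-2*I*pi/3) = 0.)
Dividing by |G| = 12 gives 0/12 = 0, matching the row-orthogonality relation <chi_1, chi_2> = [chi_1 = chi_2].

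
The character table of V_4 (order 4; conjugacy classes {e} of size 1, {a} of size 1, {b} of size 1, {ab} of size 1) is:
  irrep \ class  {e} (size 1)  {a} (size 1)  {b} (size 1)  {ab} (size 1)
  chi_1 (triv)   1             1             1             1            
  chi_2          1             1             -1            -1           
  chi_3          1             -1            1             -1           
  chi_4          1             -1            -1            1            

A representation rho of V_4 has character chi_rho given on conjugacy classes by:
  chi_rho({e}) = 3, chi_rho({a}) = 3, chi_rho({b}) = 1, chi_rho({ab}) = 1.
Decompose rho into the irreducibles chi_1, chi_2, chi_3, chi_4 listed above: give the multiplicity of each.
Multiplicities: chi_1: 2, chi_2: 1, chi_3: 0, chi_4: 0.

Derivation: Use <chi_rho, chi> = (1/|G|) sum_C |C| * chi_rho(C) * conj(chi(C)) with |G| = 4 for each irreducible chi in the table:
  <chi_rho, chi_1> = (1/4)[1*(3)*conj(1) + 1*(3)*conj(1) + 1*(1)*conj(1) + 1*(1)*conj(1)]
      = (1/4)[(3) + (3) + (1) + (1)] = 8/4 = 2
  <chi_rho, chi_2> = (1/4)[1*(3)*conj(1) + 1*(3)*conj(1) + 1*(1)*conj(-1) + 1*(1)*conj(-1)]
      = (1/4)[(3) + (3) + (-1) + (-1)] = 4/4 = 1
  <chi_rho, chi_3> = (1/4)[1*(3)*conj(1) + 1*(3)*conj(-1) + 1*(1)*conj(1) + 1*(1)*conj(-1)]
      = (1/4)[(3) + (-3) + (1) + (-1)] = 0/4 = 0
  <chi_rho, chi_4> = (1/4)[1*(3)*conj(1) + 1*(3)*conj(-1) + 1*(1)*conj(-1) + 1*(1)*conj(1)]
      = (1/4)[(3) + (-3) + (-1) + (1)] = 0/4 = 0
Dimension check: dim(rho) = sum (mult * dim) = 2*1 + 1*1 + 0*1 + 0*1 = 3 = chi_rho(e) = 3.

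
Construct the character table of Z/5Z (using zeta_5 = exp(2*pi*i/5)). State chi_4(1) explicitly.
Character table of Z/5Z (irreps indexed chi_0,...,chi_4 with chi_k(m) = zeta_5^(k*m), zeta_5 = exp(2*pi*i/5)):
  irrep \ class  {0} (size 1)  {1} (size 1)    {2} (size 1)    {3} (size 1)    {4} (size 1)  
  chi_0          1             1               1               1               1             
  chi_1          1             exp(2*I*pi/5)   exp(4*I*pi/5)   exp(-4*I*pi/5)  exp(-2*I*pi/5)
  chi_2          1             exp(4*I*pi/5)   exp(-2*I*pi/5)  exp(2*I*pi/5)   exp(-4*I*pi/5)
  chi_3          1             exp(-4*I*pi/5)  exp(2*I*pi/5)   exp(-2*I*pi/5)  exp(4*I*pi/5) 
  chi_4          1             exp(-2*I*pi/5)  exp(-4*I*pi/5)  exp(4*I*pi/5)   exp(2*I*pi/5) 

Spot check: chi_4(1) = zeta_5^(4*1) = zeta_5^4 = exp(-2*I*pi/5).

Working: Z/5Z is abelian, so all 5 irreducible complex representations are 1-dimensional. They are given by chi_k(m) = zeta_5^(k*m) for k = 0,...,4. Row orthogonality: sum_m chi_k(m) conj(chi_l(m)) = 5 * [k = l].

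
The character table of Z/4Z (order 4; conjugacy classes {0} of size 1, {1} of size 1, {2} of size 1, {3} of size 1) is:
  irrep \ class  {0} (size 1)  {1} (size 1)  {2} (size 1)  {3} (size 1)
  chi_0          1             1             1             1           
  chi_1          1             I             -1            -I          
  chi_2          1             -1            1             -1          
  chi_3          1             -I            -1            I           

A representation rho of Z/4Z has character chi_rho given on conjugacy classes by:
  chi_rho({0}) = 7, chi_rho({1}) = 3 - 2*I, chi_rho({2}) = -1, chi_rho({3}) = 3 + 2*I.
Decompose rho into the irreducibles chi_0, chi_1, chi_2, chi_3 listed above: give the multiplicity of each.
Multiplicities: chi_0: 3, chi_1: 1, chi_2: 0, chi_3: 3.

Derivation: Use <chi_rho, chi> = (1/|G|) sum_C |C| * chi_rho(C) * conj(chi(C)) with |G| = 4 for each irreducible chi in the table:
  <chi_rho, chi_0> = (1/4)[1*(7)*conj(1) + 1*(3 - 2*I)*conj(1) + 1*(-1)*conj(1) + 1*(3 + 2*I)*conj(1)]
      = (1/4)[(7) + (3 - 2*I) + (-1) + (3 + 2*I)] = 12/4 = 3
  <chi_rho, chi_1> = (1/4)[1*(7)*conj(1) + 1*(3 - 2*I)*conj(I) + 1*(-1)*conj(-1) + 1*(3 + 2*I)*conj(-I)]
      = (1/4)[(7) + (-2 - 3*I) + (1) + (-2 + 3*I)] = 4/4 = 1
  <chi_rho, chi_2> = (1/4)[1*(7)*conj(1) + 1*(3 - 2*I)*conj(-1) + 1*(-1)*conj(1) + 1*(3 + 2*I)*conj(-1)]
      = (1/4)[(7) + (-3 + 2*I) + (-1) + (-3 - 2*I)] = 0/4 = 0
  <chi_rho, chi_3> = (1/4)[1*(7)*conj(1) + 1*(3 - 2*I)*conj(-I) + 1*(-1)*conj(-1) + 1*(3 + 2*I)*conj(I)]
      = (1/4)[(7) + (2 + 3*I) + (1) + (2 - 3*I)] = 12/4 = 3
(Exp terms are combined using exp(i*s)*conj(exp(i*t)) = exp(i*(s-t)), and sums of them are collapsed using the identity that for every m > 1 the m distinct m-th roots of unity sum to 0, e.g. 1 + exp(2*I*pi/3) + exp(-2*I*pi/3) = 0.)
Dimension check: dim(rho) = sum (mult * dim) = 3*1 + 1*1 + 0*1 + 3*1 = 7 = chi_rho(e) = 7.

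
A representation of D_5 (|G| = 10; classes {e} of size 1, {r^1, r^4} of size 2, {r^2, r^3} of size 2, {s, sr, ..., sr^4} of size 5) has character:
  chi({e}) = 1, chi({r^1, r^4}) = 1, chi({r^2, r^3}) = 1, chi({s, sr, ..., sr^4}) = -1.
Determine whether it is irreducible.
Irreducible: <chi, chi> = 1.

Derivation: <chi, chi> = (1/|G|) sum_C |C| * |chi(C)|^2 = (1/10)[1*|1|^2 + 2*|1|^2 + 2*|1|^2 + 5*|-1|^2]
  = (1/10)[(1) + (2) + (2) + (5)] = 10/10 = 1.
A character is irreducible iff <chi, chi> = 1, so this representation is irreducible.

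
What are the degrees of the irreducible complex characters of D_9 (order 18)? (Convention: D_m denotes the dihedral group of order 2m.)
Dimensions: 1, 1, 2, 2, 2, 2

Justification: There are 6 irreducibles (= number of conjugacy classes). Their dimensions d_i satisfy sum d_i^2 = |G| = 18: 1 + 1 + 4 + 4 + 4 + 4 = 18.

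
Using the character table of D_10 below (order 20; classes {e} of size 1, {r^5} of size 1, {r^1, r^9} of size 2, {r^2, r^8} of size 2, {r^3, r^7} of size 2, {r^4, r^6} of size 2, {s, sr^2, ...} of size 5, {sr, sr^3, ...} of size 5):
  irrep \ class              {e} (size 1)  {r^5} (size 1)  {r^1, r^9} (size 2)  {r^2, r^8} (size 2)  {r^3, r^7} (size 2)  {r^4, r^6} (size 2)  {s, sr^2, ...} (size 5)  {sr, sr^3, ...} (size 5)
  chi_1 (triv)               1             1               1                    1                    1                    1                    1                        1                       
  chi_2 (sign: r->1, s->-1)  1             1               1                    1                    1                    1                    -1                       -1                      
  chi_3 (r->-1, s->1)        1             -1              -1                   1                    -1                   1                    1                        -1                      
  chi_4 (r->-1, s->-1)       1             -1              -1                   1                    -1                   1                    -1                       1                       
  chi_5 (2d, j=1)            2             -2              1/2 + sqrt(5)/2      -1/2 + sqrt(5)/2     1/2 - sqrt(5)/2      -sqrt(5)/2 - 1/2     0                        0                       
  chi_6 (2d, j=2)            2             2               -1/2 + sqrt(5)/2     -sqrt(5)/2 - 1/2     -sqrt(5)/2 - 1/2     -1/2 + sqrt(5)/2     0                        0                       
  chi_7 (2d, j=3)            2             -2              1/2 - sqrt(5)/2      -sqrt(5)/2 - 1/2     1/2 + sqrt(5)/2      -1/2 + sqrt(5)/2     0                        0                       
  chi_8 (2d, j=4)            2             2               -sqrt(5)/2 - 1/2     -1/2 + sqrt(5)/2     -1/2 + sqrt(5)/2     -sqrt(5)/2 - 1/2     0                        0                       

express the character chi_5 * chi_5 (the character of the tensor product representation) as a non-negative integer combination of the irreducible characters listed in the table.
chi_5 tensor chi_5 = chi_1 + chi_2 + chi_6 (all other irreducibles have multiplicity 0).

Derivation: The character of a tensor product is the pointwise product (chi_5 * chi_5)(C) = chi_5(C) * chi_5(C):
  {e}: (2)*(2), {r^5}: (-2)*(-2), {r^1, r^9}: (1/2 + sqrt(5)/2)*(1/2 + sqrt(5)/2), {r^2, r^8}: (-1/2 + sqrt(5)/2)*(-1/2 + sqrt(5)/2), {r^3, r^7}: (1/2 - sqrt(5)/2)*(1/2 - sqrt(5)/2), {r^4, r^6}: (-sqrt(5)/2 - 1/2)*(-sqrt(5)/2 - 1/2), {s, sr^2, ...}: (0)*(0), {sr, sr^3, ...}: (0)*(0)
so (chi_5 * chi_5) takes values
  {e} -> 4, {r^5} -> 4, {r^1, r^9} -> sqrt(5)/2 + 3/2, {r^2, r^8} -> 3/2 - sqrt(5)/2, {r^3, r^7} -> 3/2 - sqrt(5)/2, {r^4, r^6} -> sqrt(5)/2 + 3/2, {s, sr^2, ...} -> 0, {sr, sr^3, ...} -> 0.
Now take the inner product of this character with each irreducible chi from the table, <chi_5*chi_5, chi> = (1/20) sum_C |C| (chi_5*chi_5)(C) conj(chi(C)):
  <chi_5*chi_5, chi_1> = (1/20)[1*(4)*conj(1) + 1*(4)*conj(1) + 2*(sqrt(5)/2 + 3/2)*conj(1) + 2*(3/2 - sqrt(5)/2)*conj(1) + 2*(3/2 - sqrt(5)/2)*conj(1) + 2*(sqrt(5)/2 + 3/2)*conj(1) + 5*(0)*conj(1) + 5*(0)*conj(1)]
      = (1/20)[(4) + (4) + (sqrt(5) + 3) + (3 - sqrt(5)) + (3 - sqrt(5)) + (sqrt(5) + 3) + (0) + (0)] = 20/20 = 1
  <chi_5*chi_5, chi_2> = (1/20)[1*(4)*conj(1) + 1*(4)*conj(1) + 2*(sqrt(5)/2 + 3/2)*conj(1) + 2*(3/2 - sqrt(5)/2)*conj(1) + 2*(3/2 - sqrt(5)/2)*conj(1) + 2*(sqrt(5)/2 + 3/2)*conj(1) + 5*(0)*conj(-1) + 5*(0)*conj(-1)]
      = (1/20)[(4) + (4) + (sqrt(5) + 3) + (3 - sqrt(5)) + (3 - sqrt(5)) + (sqrt(5) + 3) + (0) + (0)] = 20/20 = 1
  <chi_5*chi_5, chi_3> = (1/20)[1*(4)*conj(1) + 1*(4)*conj(-1) + 2*(sqrt(5)/2 + 3/2)*conj(-1) + 2*(3/2 - sqrt(5)/2)*conj(1) + 2*(3/2 - sqrt(5)/2)*conj(-1) + 2*(sqrt(5)/2 + 3/2)*conj(1) + 5*(0)*conj(1) + 5*(0)*conj(-1)]
      = (1/20)[(4) + (-4) + (-3 - sqrt(5)) + (3 - sqrt(5)) + (-3 + sqrt(5)) + (sqrt(5) + 3) + (0) + (0)] = 0/20 = 0
  <chi_5*chi_5, chi_4> = (1/20)[1*(4)*conj(1) + 1*(4)*conj(-1) + 2*(sqrt(5)/2 + 3/2)*conj(-1) + 2*(3/2 - sqrt(5)/2)*conj(1) + 2*(3/2 - sqrt(5)/2)*conj(-1) + 2*(sqrt(5)/2 + 3/2)*conj(1) + 5*(0)*conj(-1) + 5*(0)*conj(1)]
      = (1/20)[(4) + (-4) + (-3 - sqrt(5)) + (3 - sqrt(5)) + (-3 + sqrt(5)) + (sqrt(5) + 3) + (0) + (0)] = 0/20 = 0
  <chi_5*chi_5, chi_5> = (1/20)[1*(4)*conj(2) + 1*(4)*conj(-2) + 2*(sqrt(5)/2 + 3/2)*conj(1/2 + sqrt(5)/2) + 2*(3/2 - sqrt(5)/2)*conj(-1/2 + sqrt(5)/2) + 2*(3/2 - sqrt(5)/2)*conj(1/2 - sqrt(5)/2) + 2*(sqrt(5)/2 + 3/2)*conj(-sqrt(5)/2 - 1/2) + 5*(0)*conj(0) + 5*(0)*conj(0)]
      = (1/20)[(8) + (-8) + (4 + 2*sqrt(5)) + (-4 + 2*sqrt(5)) + (4 - 2*sqrt(5)) + (-2*sqrt(5) - 4) + (0) + (0)] = 0/20 = 0
  <chi_5*chi_5, chi_6> = (1/20)[1*(4)*conj(2) + 1*(4)*conj(2) + 2*(sqrt(5)/2 + 3/2)*conj(-1/2 + sqrt(5)/2) + 2*(3/2 - sqrt(5)/2)*conj(-sqrt(5)/2 - 1/2) + 2*(3/2 - sqrt(5)/2)*conj(-sqrt(5)/2 - 1/2) + 2*(sqrt(5)/2 + 3/2)*conj(-1/2 + sqrt(5)/2) + 5*(0)*conj(0) + 5*(0)*conj(0)]
      = (1/20)[(8) + (8) + (1 + sqrt(5)) + (1 - sqrt(5)) + (1 - sqrt(5)) + (1 + sqrt(5)) + (0) + (0)] = 20/20 = 1
  <chi_5*chi_5, chi_7> = (1/20)[1*(4)*conj(2) + 1*(4)*conj(-2) + 2*(sqrt(5)/2 + 3/2)*conj(1/2 - sqrt(5)/2) + 2*(3/2 - sqrt(5)/2)*conj(-sqrt(5)/2 - 1/2) + 2*(3/2 - sqrt(5)/2)*conj(1/2 + sqrt(5)/2) + 2*(sqrt(5)/2 + 3/2)*conj(-1/2 + sqrt(5)/2) + 5*(0)*conj(0) + 5*(0)*conj(0)]
      = (1/20)[(8) + (-8) + (-sqrt(5) - 1) + (1 - sqrt(5)) + (-1 + sqrt(5)) + (1 + sqrt(5)) + (0) + (0)] = 0/20 = 0
  <chi_5*chi_5, chi_8> = (1/20)[1*(4)*conj(2) + 1*(4)*conj(2) + 2*(sqrt(5)/2 + 3/2)*conj(-sqrt(5)/2 - 1/2) + 2*(3/2 - sqrt(5)/2)*conj(-1/2 + sqrt(5)/2) + 2*(3/2 - sqrt(5)/2)*conj(-1/2 + sqrt(5)/2) + 2*(sqrt(5)/2 + 3/2)*conj(-sqrt(5)/2 - 1/2) + 5*(0)*conj(0) + 5*(0)*conj(0)]
      = (1/20)[(8) + (8) + (-2*sqrt(5) - 4) + (-4 + 2*sqrt(5)) + (-4 + 2*sqrt(5)) + (-2*sqrt(5) - 4) + (0) + (0)] = 0/20 = 0
Hence the multiplicities are chi_1: 1, chi_2: 1, chi_6: 1. Dimension check: dim(chi_5)*dim(chi_5) = 2*2 = 4 and sum (mult * dim) = 1*1 + 1*1 + 1*2 = 4.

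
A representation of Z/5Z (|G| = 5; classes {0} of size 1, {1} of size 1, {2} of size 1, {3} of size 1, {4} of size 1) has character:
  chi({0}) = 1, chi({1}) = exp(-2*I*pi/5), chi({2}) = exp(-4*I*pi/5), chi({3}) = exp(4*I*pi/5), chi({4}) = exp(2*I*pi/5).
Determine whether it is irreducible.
Irreducible: <chi, chi> = 1.

Explanation: <chi, chi> = (1/|G|) sum_C |C| * |chi(C)|^2 = (1/5)[1*|1|^2 + 1*|exp(-2*I*pi/5)|^2 + 1*|exp(-4*I*pi/5)|^2 + 1*|exp(4*I*pi/5)|^2 + 1*|exp(2*I*pi/5)|^2]
  = (1/5)[(1) + (1) + (1) + (1) + (1)] = 5/5 = 1.
(Exp terms are combined using exp(i*s)*conj(exp(i*t)) = exp(i*(s-t)), and sums of them are collapsed using the identity that for every m > 1 the m distinct m-th roots of unity sum to 0, e.g. 1 + exp(2*I*pi/3) + exp(-2*I*pi/3) = 0.)
A character is irreducible iff <chi, chi> = 1, so this representation is irreducible.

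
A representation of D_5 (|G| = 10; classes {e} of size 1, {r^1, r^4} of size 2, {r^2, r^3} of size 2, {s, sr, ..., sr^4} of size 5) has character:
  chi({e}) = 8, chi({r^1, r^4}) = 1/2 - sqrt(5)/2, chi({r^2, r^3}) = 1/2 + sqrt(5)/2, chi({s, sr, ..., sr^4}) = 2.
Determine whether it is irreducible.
Not irreducible (reducible): <chi, chi> = 9 > 1.

Derivation: <chi, chi> = (1/|G|) sum_C |C| * |chi(C)|^2 = (1/10)[1*|8|^2 + 2*|1/2 - sqrt(5)/2|^2 + 2*|1/2 + sqrt(5)/2|^2 + 5*|2|^2]
  = (1/10)[(64) + (3 - sqrt(5)) + (sqrt(5) + 3) + (20)] = 90/10 = 9.
A character is irreducible iff <chi, chi> = 1, so this representation is reducible.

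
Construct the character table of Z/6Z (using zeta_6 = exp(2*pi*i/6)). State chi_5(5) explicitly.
Character table of Z/6Z (irreps indexed chi_0,...,chi_5 with chi_k(m) = zeta_6^(k*m), zeta_6 = exp(2*pi*i/6)):
  irrep \ class  {0} (size 1)  {1} (size 1)    {2} (size 1)    {3} (size 1)  {4} (size 1)    {5} (size 1)  
  chi_0          1             1               1               1             1               1             
  chi_1          1             exp(I*pi/3)     exp(2*I*pi/3)   -1            exp(-2*I*pi/3)  exp(-I*pi/3)  
  chi_2          1             exp(2*I*pi/3)   exp(-2*I*pi/3)  1             exp(2*I*pi/3)   exp(-2*I*pi/3)
  chi_3          1             -1              1               -1            1               -1            
  chi_4          1             exp(-2*I*pi/3)  exp(2*I*pi/3)   1             exp(-2*I*pi/3)  exp(2*I*pi/3) 
  chi_5          1             exp(-I*pi/3)    exp(-2*I*pi/3)  -1            exp(2*I*pi/3)   exp(I*pi/3)   

Spot check: chi_5(5) = zeta_6^(5*5) = zeta_6^25 = exp(I*pi/3).

Justification: Z/6Z is abelian, so all 6 irreducible complex representations are 1-dimensional. They are given by chi_k(m) = zeta_6^(k*m) for k = 0,...,5. Row orthogonality: sum_m chi_k(m) conj(chi_l(m)) = 6 * [k = l].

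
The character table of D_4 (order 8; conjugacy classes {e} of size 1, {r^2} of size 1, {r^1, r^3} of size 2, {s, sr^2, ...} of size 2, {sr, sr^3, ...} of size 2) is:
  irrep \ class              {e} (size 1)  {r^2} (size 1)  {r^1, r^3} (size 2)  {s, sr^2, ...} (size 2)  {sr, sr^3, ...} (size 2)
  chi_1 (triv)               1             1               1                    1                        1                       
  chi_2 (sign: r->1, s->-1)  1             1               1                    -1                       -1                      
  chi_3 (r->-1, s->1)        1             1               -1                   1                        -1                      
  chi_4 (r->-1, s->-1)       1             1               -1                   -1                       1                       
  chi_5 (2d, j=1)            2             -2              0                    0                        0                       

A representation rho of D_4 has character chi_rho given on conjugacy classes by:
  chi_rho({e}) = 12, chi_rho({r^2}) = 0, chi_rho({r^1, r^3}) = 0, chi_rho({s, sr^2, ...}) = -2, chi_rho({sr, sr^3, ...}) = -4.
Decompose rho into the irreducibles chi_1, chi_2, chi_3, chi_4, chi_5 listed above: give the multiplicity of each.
Multiplicities: chi_1: 0, chi_2: 3, chi_3: 2, chi_4: 1, chi_5: 3.

Proof sketch: Use <chi_rho, chi> = (1/|G|) sum_C |C| * chi_rho(C) * conj(chi(C)) with |G| = 8 for each irreducible chi in the table:
  <chi_rho, chi_1> = (1/8)[1*(12)*conj(1) + 1*(0)*conj(1) + 2*(0)*conj(1) + 2*(-2)*conj(1) + 2*(-4)*conj(1)]
      = (1/8)[(12) + (0) + (0) + (-4) + (-8)] = 0/8 = 0
  <chi_rho, chi_2> = (1/8)[1*(12)*conj(1) + 1*(0)*conj(1) + 2*(0)*conj(1) + 2*(-2)*conj(-1) + 2*(-4)*conj(-1)]
      = (1/8)[(12) + (0) + (0) + (4) + (8)] = 24/8 = 3
  <chi_rho, chi_3> = (1/8)[1*(12)*conj(1) + 1*(0)*conj(1) + 2*(0)*conj(-1) + 2*(-2)*conj(1) + 2*(-4)*conj(-1)]
      = (1/8)[(12) + (0) + (0) + (-4) + (8)] = 16/8 = 2
  <chi_rho, chi_4> = (1/8)[1*(12)*conj(1) + 1*(0)*conj(1) + 2*(0)*conj(-1) + 2*(-2)*conj(-1) + 2*(-4)*conj(1)]
      = (1/8)[(12) + (0) + (0) + (4) + (-8)] = 8/8 = 1
  <chi_rho, chi_5> = (1/8)[1*(12)*conj(2) + 1*(0)*conj(-2) + 2*(0)*conj(0) + 2*(-2)*conj(0) + 2*(-4)*conj(0)]
      = (1/8)[(24) + (0) + (0) + (0) + (0)] = 24/8 = 3
Dimension check: dim(rho) = sum (mult * dim) = 0*1 + 3*1 + 2*1 + 1*1 + 3*2 = 12 = chi_rho(e) = 12.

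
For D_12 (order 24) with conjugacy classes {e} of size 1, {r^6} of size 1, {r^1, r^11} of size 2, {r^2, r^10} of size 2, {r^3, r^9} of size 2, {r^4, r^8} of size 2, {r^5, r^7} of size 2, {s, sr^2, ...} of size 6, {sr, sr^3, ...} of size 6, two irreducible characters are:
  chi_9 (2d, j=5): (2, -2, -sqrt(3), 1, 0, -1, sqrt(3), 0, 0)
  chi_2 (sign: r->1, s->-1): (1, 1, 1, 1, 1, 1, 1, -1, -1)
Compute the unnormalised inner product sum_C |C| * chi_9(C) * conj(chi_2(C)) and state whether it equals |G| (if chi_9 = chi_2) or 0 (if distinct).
Sum = 0; so <chi_9, chi_2> = 0 (distinct irreducibles are orthogonal).

Details: Compute term by term over conjugacy classes (|C| * chi_9(C) * conj(chi_2(C))):
  1*(2)*conj(1) + 1*(-2)*conj(1) + 2*(-sqrt(3))*conj(1) + 2*(1)*conj(1) + 2*(0)*conj(1) + 2*(-1)*conj(1) + 2*(sqrt(3))*conj(1) + 6*(0)*conj(-1) + 6*(0)*conj(-1)
  = (2) + (-2) + (-2*sqrt(3)) + (2) + (0) + (-2) + (2*sqrt(3)) + (0) + (0)
  = 0.
Dividing by |G| = 24 gives 0/24 = 0, matching the row-orthogonality relation <chi_9, chi_2> = [chi_9 = chi_2].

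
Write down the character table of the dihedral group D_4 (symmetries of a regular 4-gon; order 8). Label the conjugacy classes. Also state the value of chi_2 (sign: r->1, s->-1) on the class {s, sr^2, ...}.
Conjugacy classes: {e} of size 1, {r^2} of size 1, {r^1, r^3} of size 2, {s, sr^2, ...} of size 2, {sr, sr^3, ...} of size 2.
Character table:
  irrep \ class              {e} (size 1)  {r^2} (size 1)  {r^1, r^3} (size 2)  {s, sr^2, ...} (size 2)  {sr, sr^3, ...} (size 2)
  chi_1 (triv)               1             1               1                    1                        1                       
  chi_2 (sign: r->1, s->-1)  1             1               1                    -1                       -1                      
  chi_3 (r->-1, s->1)        1             1               -1                   1                        -1                      
  chi_4 (r->-1, s->-1)       1             1               -1                   -1                       1                       
  chi_5 (2d, j=1)            2             -2              0                    0                        0                       

Spot check: chi_2 (sign: r->1, s->-1) on {s, sr^2, ...} = -1.

Explanation: D_4 has order 2*4 = 8 with 5 conjugacy classes, hence 5 irreducibles. Sum of squared dims 1 + 1 + 1 + 1 + 4 = 8 = |G|. Linear characters come from the abelianisation; the 2-dimensional irreps have character r^k -> 2*cos(2*pi*j*k/4), reflections -> 0.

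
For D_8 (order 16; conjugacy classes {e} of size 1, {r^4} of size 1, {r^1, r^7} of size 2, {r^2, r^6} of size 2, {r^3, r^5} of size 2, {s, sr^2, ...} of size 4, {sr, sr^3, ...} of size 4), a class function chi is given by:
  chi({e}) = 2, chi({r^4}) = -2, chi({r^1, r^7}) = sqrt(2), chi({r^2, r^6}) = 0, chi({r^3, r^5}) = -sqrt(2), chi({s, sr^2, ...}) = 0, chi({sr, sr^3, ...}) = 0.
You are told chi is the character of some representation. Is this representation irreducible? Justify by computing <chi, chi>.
Irreducible: <chi, chi> = 1.

Argument: <chi, chi> = (1/|G|) sum_C |C| * |chi(C)|^2 = (1/16)[1*|2|^2 + 1*|-2|^2 + 2*|sqrt(2)|^2 + 2*|0|^2 + 2*|-sqrt(2)|^2 + 4*|0|^2 + 4*|0|^2]
  = (1/16)[(4) + (4) + (4) + (0) + (4) + (0) + (0)] = 16/16 = 1.
A character is irreducible iff <chi, chi> = 1, so this representation is irreducible.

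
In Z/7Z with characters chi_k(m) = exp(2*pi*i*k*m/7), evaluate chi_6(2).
chi_6(2) = zeta_7^12 = exp(-4*I*pi/7)

Working: chi_6(2) = zeta_7^(6*2) = zeta_7^12. Since zeta_7^7 = 1, this equals zeta_7^5 = exp(2*pi*i*5/7) = exp(-4*I*pi/7).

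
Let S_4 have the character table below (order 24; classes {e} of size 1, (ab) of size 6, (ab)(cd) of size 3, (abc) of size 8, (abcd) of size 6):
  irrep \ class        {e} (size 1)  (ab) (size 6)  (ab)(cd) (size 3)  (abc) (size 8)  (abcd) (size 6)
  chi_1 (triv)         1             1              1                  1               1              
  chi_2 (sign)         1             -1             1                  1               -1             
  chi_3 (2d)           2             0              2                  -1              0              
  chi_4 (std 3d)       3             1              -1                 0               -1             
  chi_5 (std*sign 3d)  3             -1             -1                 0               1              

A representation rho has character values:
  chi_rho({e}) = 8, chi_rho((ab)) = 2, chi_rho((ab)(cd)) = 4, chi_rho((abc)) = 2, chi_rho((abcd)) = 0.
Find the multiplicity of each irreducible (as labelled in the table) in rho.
Multiplicities: chi_1: 2, chi_2: 1, chi_3: 1, chi_4: 1, chi_5: 0.

Details: Use <chi_rho, chi> = (1/|G|) sum_C |C| * chi_rho(C) * conj(chi(C)) with |G| = 24 for each irreducible chi in the table:
  <chi_rho, chi_1> = (1/24)[1*(8)*conj(1) + 6*(2)*conj(1) + 3*(4)*conj(1) + 8*(2)*conj(1) + 6*(0)*conj(1)]
      = (1/24)[(8) + (12) + (12) + (16) + (0)] = 48/24 = 2
  <chi_rho, chi_2> = (1/24)[1*(8)*conj(1) + 6*(2)*conj(-1) + 3*(4)*conj(1) + 8*(2)*conj(1) + 6*(0)*conj(-1)]
      = (1/24)[(8) + (-12) + (12) + (16) + (0)] = 24/24 = 1
  <chi_rho, chi_3> = (1/24)[1*(8)*conj(2) + 6*(2)*conj(0) + 3*(4)*conj(2) + 8*(2)*conj(-1) + 6*(0)*conj(0)]
      = (1/24)[(16) + (0) + (24) + (-16) + (0)] = 24/24 = 1
  <chi_rho, chi_4> = (1/24)[1*(8)*conj(3) + 6*(2)*conj(1) + 3*(4)*conj(-1) + 8*(2)*conj(0) + 6*(0)*conj(-1)]
      = (1/24)[(24) + (12) + (-12) + (0) + (0)] = 24/24 = 1
  <chi_rho, chi_5> = (1/24)[1*(8)*conj(3) + 6*(2)*conj(-1) + 3*(4)*conj(-1) + 8*(2)*conj(0) + 6*(0)*conj(1)]
      = (1/24)[(24) + (-12) + (-12) + (0) + (0)] = 0/24 = 0
Dimension check: dim(rho) = sum (mult * dim) = 2*1 + 1*1 + 1*2 + 1*3 + 0*3 = 8 = chi_rho(e) = 8.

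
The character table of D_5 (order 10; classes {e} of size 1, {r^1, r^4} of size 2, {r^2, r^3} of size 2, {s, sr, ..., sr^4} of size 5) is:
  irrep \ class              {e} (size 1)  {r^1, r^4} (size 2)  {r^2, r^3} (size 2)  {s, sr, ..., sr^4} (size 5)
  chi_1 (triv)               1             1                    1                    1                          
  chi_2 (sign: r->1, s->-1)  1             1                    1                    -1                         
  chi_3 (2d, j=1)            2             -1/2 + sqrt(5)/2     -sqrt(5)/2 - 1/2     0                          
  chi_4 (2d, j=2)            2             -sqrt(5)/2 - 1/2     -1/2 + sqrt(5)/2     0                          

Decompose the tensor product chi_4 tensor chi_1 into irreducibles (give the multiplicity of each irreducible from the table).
chi_4 tensor chi_1 = chi_4 (all other irreducibles have multiplicity 0).

Why: The character of a tensor product is the pointwise product (chi_4 * chi_1)(C) = chi_4(C) * chi_1(C):
  {e}: (2)*(1), {r^1, r^4}: (-sqrt(5)/2 - 1/2)*(1), {r^2, r^3}: (-1/2 + sqrt(5)/2)*(1), {s, sr, ..., sr^4}: (0)*(1)
so (chi_4 * chi_1) takes values
  {e} -> 2, {r^1, r^4} -> -sqrt(5)/2 - 1/2, {r^2, r^3} -> -1/2 + sqrt(5)/2, {s, sr, ..., sr^4} -> 0.
Now take the inner product of this character with each irreducible chi from the table, <chi_4*chi_1, chi> = (1/10) sum_C |C| (chi_4*chi_1)(C) conj(chi(C)):
  <chi_4*chi_1, chi_1> = (1/10)[1*(2)*conj(1) + 2*(-sqrt(5)/2 - 1/2)*conj(1) + 2*(-1/2 + sqrt(5)/2)*conj(1) + 5*(0)*conj(1)]
      = (1/10)[(2) + (-sqrt(5) - 1) + (-1 + sqrt(5)) + (0)] = 0/10 = 0
  <chi_4*chi_1, chi_2> = (1/10)[1*(2)*conj(1) + 2*(-sqrt(5)/2 - 1/2)*conj(1) + 2*(-1/2 + sqrt(5)/2)*conj(1) + 5*(0)*conj(-1)]
      = (1/10)[(2) + (-sqrt(5) - 1) + (-1 + sqrt(5)) + (0)] = 0/10 = 0
  <chi_4*chi_1, chi_3> = (1/10)[1*(2)*conj(2) + 2*(-sqrt(5)/2 - 1/2)*conj(-1/2 + sqrt(5)/2) + 2*(-1/2 + sqrt(5)/2)*conj(-sqrt(5)/2 - 1/2) + 5*(0)*conj(0)]
      = (1/10)[(4) + (-2) + (-2) + (0)] = 0/10 = 0
  <chi_4*chi_1, chi_4> = (1/10)[1*(2)*conj(2) + 2*(-sqrt(5)/2 - 1/2)*conj(-sqrt(5)/2 - 1/2) + 2*(-1/2 + sqrt(5)/2)*conj(-1/2 + sqrt(5)/2) + 5*(0)*conj(0)]
      = (1/10)[(4) + (sqrt(5) + 3) + (3 - sqrt(5)) + (0)] = 10/10 = 1
Hence the multiplicities are chi_4: 1. Dimension check: dim(chi_4)*dim(chi_1) = 2*1 = 2 and sum (mult * dim) = 1*2 = 2.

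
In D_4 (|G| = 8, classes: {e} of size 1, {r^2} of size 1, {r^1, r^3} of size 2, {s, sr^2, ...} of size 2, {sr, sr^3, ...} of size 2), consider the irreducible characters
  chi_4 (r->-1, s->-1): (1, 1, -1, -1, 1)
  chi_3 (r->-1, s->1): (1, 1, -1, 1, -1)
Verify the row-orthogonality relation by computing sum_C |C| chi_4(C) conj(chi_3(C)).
Sum = 0; so <chi_4, chi_3> = 0 (distinct irreducibles are orthogonal).

Derivation: Compute term by term over conjugacy classes (|C| * chi_4(C) * conj(chi_3(C))):
  1*(1)*conj(1) + 1*(1)*conj(1) + 2*(-1)*conj(-1) + 2*(-1)*conj(1) + 2*(1)*conj(-1)
  = (1) + (1) + (2) + (-2) + (-2)
  = 0.
Dividing by |G| = 8 gives 0/8 = 0, matching the row-orthogonality relation <chi_4, chi_3> = [chi_4 = chi_3].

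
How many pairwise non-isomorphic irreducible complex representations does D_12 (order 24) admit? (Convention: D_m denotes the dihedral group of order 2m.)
9

The number of irreducible complex representations of a finite group equals its number of conjugacy classes. D_12 has 9 conjugacy classes (n/2 + 3 for n even), so D_12 (order 24) has exactly 9 irreducible complex representations.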